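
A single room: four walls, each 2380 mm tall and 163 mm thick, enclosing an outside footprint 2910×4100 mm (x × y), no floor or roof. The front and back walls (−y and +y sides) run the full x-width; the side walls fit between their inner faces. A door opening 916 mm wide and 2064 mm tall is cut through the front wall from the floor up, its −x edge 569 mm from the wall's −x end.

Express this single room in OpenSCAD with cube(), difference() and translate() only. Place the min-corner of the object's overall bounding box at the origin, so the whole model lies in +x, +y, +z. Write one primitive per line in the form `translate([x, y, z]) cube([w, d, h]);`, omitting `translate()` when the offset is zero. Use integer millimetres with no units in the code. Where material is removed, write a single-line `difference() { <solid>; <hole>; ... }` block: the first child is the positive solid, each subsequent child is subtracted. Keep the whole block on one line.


difference() { cube([2910, 163, 2380]); translate([569, 0, 0]) cube([916, 163, 2064]); }
translate([0, 3937, 0]) cube([2910, 163, 2380]);
translate([0, 163, 0]) cube([163, 3774, 2380]);
translate([2747, 163, 0]) cube([163, 3774, 2380]);


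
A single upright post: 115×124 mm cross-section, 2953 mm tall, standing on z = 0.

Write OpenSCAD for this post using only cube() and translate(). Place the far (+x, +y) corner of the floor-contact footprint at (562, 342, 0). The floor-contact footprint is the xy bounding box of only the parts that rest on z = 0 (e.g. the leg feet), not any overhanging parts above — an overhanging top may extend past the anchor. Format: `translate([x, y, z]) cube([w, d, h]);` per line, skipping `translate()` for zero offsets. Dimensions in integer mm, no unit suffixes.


translate([447, 218, 0]) cube([115, 124, 2953]);


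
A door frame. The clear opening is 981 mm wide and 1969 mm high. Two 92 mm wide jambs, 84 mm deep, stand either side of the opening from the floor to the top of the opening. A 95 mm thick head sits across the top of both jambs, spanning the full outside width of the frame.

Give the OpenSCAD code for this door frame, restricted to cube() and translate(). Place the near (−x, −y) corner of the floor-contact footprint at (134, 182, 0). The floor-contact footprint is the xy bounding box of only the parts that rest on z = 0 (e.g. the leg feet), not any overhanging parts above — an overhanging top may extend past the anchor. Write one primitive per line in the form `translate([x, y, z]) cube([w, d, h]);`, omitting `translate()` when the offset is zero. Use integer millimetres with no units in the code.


translate([134, 182, 0]) cube([92, 84, 1969]);
translate([1207, 182, 0]) cube([92, 84, 1969]);
translate([134, 182, 1969]) cube([1165, 84, 95]);


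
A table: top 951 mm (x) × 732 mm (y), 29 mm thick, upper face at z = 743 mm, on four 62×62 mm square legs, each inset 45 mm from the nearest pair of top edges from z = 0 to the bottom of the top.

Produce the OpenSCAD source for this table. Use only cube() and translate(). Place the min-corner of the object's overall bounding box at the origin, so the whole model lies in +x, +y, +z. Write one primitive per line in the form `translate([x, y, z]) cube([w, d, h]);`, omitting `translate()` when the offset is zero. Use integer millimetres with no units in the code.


// leg_h = 743 - 29 = 714
translate([0, 0, 714]) cube([951, 732, 29]);
translate([45, 45, 0]) cube([62, 62, 714]);
translate([844, 45, 0]) cube([62, 62, 714]);
translate([45, 625, 0]) cube([62, 62, 714]);
translate([844, 625, 0]) cube([62, 62, 714]);


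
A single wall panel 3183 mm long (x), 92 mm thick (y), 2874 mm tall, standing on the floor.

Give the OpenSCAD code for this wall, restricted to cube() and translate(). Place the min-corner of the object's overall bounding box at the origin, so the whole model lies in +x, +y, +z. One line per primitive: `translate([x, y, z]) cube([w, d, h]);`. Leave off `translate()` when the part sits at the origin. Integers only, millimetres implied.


cube([3183, 92, 2874]);


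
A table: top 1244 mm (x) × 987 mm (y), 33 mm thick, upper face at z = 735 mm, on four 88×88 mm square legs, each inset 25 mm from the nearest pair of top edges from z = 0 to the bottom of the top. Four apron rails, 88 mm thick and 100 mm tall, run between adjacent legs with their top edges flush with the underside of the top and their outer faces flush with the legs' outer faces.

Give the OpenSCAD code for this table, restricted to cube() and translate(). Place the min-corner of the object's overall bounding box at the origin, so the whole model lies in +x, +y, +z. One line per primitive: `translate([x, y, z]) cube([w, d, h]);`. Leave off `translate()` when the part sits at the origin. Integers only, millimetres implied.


translate([0, 0, 702]) cube([1244, 987, 33]);
translate([25, 25, 0]) cube([88, 88, 702]);
translate([1131, 25, 0]) cube([88, 88, 702]);
translate([25, 874, 0]) cube([88, 88, 702]);
translate([1131, 874, 0]) cube([88, 88, 702]);
translate([113, 25, 602]) cube([1018, 88, 100]);
translate([113, 874, 602]) cube([1018, 88, 100]);
translate([25, 113, 602]) cube([88, 761, 100]);
translate([1131, 113, 602]) cube([88, 761, 100]);


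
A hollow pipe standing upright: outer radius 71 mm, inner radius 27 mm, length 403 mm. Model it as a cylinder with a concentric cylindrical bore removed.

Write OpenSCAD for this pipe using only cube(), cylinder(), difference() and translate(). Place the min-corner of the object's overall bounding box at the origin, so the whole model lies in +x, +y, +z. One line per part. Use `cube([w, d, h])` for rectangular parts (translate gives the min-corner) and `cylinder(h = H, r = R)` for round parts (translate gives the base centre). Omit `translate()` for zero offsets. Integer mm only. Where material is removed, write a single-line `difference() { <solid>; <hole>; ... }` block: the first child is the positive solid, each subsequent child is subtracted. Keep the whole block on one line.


difference() { translate([71, 71, 0]) cylinder(h = 403, r = 71); translate([71, 71, 0]) cylinder(h = 403, r = 27); }


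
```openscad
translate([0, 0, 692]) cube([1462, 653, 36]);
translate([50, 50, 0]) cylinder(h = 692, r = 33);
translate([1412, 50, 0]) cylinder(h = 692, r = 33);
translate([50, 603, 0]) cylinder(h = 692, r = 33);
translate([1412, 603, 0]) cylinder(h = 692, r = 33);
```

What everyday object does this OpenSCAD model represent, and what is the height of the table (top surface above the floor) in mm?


A table. The table height is 728 mm.

A 1462×653×36 slab sits at z = 692 on four Ø66 mm round legs — a table. The top surface is at 692 + 36 = 728 mm.


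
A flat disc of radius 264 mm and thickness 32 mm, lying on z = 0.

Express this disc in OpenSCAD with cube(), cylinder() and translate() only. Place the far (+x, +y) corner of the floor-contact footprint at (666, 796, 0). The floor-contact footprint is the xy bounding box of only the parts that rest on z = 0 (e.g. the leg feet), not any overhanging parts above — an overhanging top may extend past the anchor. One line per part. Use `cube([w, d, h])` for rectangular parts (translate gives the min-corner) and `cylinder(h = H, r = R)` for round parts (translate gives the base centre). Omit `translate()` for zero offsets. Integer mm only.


translate([402, 532, 0]) cylinder(h = 32, r = 264);


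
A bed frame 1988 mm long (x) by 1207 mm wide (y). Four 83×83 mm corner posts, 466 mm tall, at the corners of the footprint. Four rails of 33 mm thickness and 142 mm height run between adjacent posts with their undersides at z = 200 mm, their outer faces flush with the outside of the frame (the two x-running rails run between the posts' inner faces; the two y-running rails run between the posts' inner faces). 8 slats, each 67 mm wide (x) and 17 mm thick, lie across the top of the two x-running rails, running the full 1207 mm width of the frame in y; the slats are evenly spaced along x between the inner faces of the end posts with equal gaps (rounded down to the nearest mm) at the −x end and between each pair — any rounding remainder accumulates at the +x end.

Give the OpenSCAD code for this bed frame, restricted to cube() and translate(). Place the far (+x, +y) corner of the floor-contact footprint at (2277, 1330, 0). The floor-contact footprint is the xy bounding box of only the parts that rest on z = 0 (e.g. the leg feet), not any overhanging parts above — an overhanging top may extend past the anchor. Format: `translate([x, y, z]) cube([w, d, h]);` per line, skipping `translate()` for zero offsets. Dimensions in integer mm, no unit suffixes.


translate([289, 123, 0]) cube([83, 83, 466]);
translate([289, 1247, 0]) cube([83, 83, 466]);
translate([2194, 123, 0]) cube([83, 83, 466]);
translate([2194, 1247, 0]) cube([83, 83, 466]);
translate([372, 123, 200]) cube([1822, 33, 142]);
translate([372, 1297, 200]) cube([1822, 33, 142]);
translate([289, 206, 200]) cube([33, 1041, 142]);
translate([2244, 206, 200]) cube([33, 1041, 142]);
translate([514, 123, 342]) cube([67, 1207, 17]);
translate([723, 123, 342]) cube([67, 1207, 17]);
translate([932, 123, 342]) cube([67, 1207, 17]);
translate([1141, 123, 342]) cube([67, 1207, 17]);
translate([1350, 123, 342]) cube([67, 1207, 17]);
translate([1559, 123, 342]) cube([67, 1207, 17]);
translate([1768, 123, 342]) cube([67, 1207, 17]);
translate([1977, 123, 342]) cube([67, 1207, 17]);


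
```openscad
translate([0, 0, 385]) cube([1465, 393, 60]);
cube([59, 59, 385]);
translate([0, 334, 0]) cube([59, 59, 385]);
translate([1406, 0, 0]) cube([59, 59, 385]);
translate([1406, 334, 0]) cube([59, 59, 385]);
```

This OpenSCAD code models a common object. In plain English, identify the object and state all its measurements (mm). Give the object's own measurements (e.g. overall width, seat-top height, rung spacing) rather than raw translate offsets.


A long wooden bench with a 1465 mm (x) × 393 mm (y) seat, 60 mm thick, its top surface 445 mm above the floor. Four 59 mm square legs at the seat corners, flush with the edges, run from z = 0 to the seat underside.


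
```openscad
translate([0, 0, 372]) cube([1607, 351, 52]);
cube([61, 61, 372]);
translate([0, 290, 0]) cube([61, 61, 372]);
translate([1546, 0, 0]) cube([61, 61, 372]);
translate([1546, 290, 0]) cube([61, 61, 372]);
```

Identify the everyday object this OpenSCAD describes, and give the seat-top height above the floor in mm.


A bench. The seat-top height is 424 mm.

A long slab on four corner posts — a bench. The slab sits at z = 372 with thickness 52, so the top is 372 + 52 = 424 mm.


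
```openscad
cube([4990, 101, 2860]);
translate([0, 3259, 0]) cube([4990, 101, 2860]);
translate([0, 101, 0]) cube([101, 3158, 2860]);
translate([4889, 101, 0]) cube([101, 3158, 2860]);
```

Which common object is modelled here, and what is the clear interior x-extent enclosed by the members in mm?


A house (or room) frame. The interior width is 4788 mm.

Four 2860 mm walls enclosing a rectangle with no floor or roof — a room or house frame. Outside width is 4990 mm and wall thickness is 101 mm, so the interior width is 4990 − 2 × 101 = 4788 mm.


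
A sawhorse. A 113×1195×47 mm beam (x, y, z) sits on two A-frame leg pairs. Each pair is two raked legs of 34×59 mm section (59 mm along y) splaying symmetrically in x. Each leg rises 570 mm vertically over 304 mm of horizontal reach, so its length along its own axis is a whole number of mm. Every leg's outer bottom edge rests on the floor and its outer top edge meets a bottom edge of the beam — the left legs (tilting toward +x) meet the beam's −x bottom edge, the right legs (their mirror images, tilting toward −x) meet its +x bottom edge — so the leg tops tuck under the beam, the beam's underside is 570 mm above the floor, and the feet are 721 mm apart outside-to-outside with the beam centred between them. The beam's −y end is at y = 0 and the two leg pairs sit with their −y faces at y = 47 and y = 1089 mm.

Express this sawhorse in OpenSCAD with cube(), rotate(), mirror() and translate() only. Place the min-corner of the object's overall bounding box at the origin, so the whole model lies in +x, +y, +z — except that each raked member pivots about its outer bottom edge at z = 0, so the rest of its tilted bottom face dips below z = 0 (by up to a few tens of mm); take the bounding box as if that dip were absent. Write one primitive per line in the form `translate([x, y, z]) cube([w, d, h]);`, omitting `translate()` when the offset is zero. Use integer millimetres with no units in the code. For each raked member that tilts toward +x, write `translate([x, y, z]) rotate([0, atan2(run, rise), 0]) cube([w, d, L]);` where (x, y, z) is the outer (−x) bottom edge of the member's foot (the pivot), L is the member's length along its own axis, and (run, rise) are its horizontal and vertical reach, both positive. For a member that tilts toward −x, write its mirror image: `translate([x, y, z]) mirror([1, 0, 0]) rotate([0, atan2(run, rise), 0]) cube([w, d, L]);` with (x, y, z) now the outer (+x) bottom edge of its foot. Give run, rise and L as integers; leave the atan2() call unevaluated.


translate([304, 0, 570]) cube([113, 1195, 47]);
translate([0, 47, 0]) rotate([0, atan2(304, 570), 0]) cube([34, 59, 646]);
translate([721, 47, 0]) mirror([1, 0, 0]) rotate([0, atan2(304, 570), 0]) cube([34, 59, 646]);
translate([0, 1089, 0]) rotate([0, atan2(304, 570), 0]) cube([34, 59, 646]);
translate([721, 1089, 0]) mirror([1, 0, 0]) rotate([0, atan2(304, 570), 0]) cube([34, 59, 646]);


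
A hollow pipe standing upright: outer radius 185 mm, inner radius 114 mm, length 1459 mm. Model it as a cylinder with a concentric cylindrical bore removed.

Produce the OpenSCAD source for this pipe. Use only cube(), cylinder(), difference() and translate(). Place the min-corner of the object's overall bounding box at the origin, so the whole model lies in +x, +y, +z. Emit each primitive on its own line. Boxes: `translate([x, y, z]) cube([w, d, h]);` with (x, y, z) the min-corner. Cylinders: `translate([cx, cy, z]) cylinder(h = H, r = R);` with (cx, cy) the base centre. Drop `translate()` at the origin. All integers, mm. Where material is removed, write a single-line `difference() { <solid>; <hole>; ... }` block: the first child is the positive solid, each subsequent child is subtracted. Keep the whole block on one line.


difference() { translate([185, 185, 0]) cylinder(h = 1459, r = 185); translate([185, 185, 0]) cylinder(h = 1459, r = 114); }


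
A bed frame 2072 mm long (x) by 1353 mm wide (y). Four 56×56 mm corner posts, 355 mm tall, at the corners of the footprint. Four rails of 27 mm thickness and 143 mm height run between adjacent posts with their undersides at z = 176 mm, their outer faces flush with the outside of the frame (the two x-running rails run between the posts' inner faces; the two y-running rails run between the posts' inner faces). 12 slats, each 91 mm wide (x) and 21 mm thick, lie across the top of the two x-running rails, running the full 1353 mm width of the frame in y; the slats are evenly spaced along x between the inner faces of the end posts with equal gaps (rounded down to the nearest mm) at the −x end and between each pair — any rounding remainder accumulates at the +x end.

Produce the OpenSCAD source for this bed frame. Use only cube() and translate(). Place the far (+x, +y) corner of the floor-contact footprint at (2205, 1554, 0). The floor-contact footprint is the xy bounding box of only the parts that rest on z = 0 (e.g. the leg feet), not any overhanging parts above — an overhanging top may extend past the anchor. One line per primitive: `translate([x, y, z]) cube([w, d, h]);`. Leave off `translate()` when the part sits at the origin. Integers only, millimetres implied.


// slat z = rail_z + rail_h = 176 + 143 = 319
// slat gap = ⌊(1960 − 12·91) / 13⌋ = 66
translate([133, 201, 0]) cube([56, 56, 355]);
translate([133, 1498, 0]) cube([56, 56, 355]);
translate([2149, 201, 0]) cube([56, 56, 355]);
translate([2149, 1498, 0]) cube([56, 56, 355]);
translate([189, 201, 176]) cube([1960, 27, 143]);
translate([189, 1527, 176]) cube([1960, 27, 143]);
translate([133, 257, 176]) cube([27, 1241, 143]);
translate([2178, 257, 176]) cube([27, 1241, 143]);
translate([255, 201, 319]) cube([91, 1353, 21]);
translate([412, 201, 319]) cube([91, 1353, 21]);
translate([569, 201, 319]) cube([91, 1353, 21]);
translate([726, 201, 319]) cube([91, 1353, 21]);
translate([883, 201, 319]) cube([91, 1353, 21]);
translate([1040, 201, 319]) cube([91, 1353, 21]);
translate([1197, 201, 319]) cube([91, 1353, 21]);
translate([1354, 201, 319]) cube([91, 1353, 21]);
translate([1511, 201, 319]) cube([91, 1353, 21]);
translate([1668, 201, 319]) cube([91, 1353, 21]);
translate([1825, 201, 319]) cube([91, 1353, 21]);
translate([1982, 201, 319]) cube([91, 1353, 21]);


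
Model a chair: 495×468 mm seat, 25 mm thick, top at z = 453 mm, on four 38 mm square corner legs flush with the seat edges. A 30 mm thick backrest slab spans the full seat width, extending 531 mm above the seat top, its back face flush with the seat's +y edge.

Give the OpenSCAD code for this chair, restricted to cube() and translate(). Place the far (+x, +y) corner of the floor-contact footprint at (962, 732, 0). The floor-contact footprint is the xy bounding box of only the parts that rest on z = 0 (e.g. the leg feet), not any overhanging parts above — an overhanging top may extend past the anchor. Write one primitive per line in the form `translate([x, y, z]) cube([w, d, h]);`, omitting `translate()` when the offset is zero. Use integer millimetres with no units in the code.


translate([467, 264, 428]) cube([495, 468, 25]);
translate([467, 264, 0]) cube([38, 38, 428]);
translate([924, 264, 0]) cube([38, 38, 428]);
translate([467, 694, 0]) cube([38, 38, 428]);
translate([924, 694, 0]) cube([38, 38, 428]);
translate([467, 702, 453]) cube([495, 30, 531]);


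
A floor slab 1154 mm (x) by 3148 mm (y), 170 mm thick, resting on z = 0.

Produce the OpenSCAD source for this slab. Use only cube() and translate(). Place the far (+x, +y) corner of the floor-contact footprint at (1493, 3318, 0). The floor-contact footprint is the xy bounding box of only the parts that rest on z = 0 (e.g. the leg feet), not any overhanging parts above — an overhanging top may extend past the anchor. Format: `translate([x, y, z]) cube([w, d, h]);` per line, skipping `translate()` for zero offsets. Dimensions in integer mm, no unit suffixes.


translate([339, 170, 0]) cube([1154, 3148, 170]);


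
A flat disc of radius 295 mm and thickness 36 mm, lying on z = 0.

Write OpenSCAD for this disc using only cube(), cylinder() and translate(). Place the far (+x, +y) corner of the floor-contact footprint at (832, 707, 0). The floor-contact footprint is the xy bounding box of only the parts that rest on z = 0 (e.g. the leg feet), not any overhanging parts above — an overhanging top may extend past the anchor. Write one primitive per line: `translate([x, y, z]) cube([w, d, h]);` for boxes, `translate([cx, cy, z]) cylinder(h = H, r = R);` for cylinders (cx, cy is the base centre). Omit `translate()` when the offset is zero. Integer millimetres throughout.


translate([537, 412, 0]) cylinder(h = 36, r = 295);


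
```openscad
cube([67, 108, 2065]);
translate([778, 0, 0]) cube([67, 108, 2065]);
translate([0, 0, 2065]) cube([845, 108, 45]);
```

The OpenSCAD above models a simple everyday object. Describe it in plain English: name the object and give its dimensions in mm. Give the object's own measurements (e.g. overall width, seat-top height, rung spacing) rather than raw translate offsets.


A door frame. The clear opening is 711 mm wide and 2065 mm high. Two 67 mm wide jambs, 108 mm deep, stand either side of the opening from the floor to the top of the opening. A 45 mm thick head sits across the top of both jambs, spanning the full outside width of the frame.


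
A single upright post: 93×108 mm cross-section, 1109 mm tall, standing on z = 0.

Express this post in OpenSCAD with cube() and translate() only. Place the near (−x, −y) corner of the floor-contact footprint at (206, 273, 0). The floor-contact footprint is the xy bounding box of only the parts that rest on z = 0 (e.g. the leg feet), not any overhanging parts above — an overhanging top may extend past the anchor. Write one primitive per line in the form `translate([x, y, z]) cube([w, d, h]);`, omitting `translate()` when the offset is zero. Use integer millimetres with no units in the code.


translate([206, 273, 0]) cube([93, 108, 1109]);


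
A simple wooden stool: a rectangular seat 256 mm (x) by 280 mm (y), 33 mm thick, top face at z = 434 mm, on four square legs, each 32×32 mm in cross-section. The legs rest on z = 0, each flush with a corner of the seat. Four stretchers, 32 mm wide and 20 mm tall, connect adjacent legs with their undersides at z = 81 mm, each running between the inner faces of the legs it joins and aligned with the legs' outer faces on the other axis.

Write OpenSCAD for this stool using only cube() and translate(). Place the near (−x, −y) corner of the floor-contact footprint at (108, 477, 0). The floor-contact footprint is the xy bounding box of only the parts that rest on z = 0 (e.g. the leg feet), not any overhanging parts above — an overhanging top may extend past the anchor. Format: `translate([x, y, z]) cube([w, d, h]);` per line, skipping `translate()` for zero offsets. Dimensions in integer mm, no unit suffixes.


translate([108, 477, 401]) cube([256, 280, 33]);
translate([108, 477, 0]) cube([32, 32, 401]);
translate([332, 477, 0]) cube([32, 32, 401]);
translate([108, 725, 0]) cube([32, 32, 401]);
translate([332, 725, 0]) cube([32, 32, 401]);
translate([140, 477, 81]) cube([192, 32, 20]);
translate([140, 725, 81]) cube([192, 32, 20]);
translate([108, 509, 81]) cube([32, 216, 20]);
translate([332, 509, 81]) cube([32, 216, 20]);


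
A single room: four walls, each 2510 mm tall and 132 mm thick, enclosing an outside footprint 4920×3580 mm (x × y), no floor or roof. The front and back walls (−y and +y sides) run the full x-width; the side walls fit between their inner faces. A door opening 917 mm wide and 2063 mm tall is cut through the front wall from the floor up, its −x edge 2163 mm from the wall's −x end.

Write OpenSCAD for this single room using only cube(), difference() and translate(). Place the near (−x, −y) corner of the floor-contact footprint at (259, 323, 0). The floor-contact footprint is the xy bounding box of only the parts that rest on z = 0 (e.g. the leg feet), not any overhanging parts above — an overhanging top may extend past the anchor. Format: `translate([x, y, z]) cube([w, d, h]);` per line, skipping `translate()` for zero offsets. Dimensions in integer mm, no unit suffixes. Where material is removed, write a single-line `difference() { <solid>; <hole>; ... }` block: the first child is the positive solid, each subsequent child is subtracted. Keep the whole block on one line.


difference() { translate([259, 323, 0]) cube([4920, 132, 2510]); translate([2422, 323, 0]) cube([917, 132, 2063]); }
translate([259, 3771, 0]) cube([4920, 132, 2510]);
translate([259, 455, 0]) cube([132, 3316, 2510]);
translate([5047, 455, 0]) cube([132, 3316, 2510]);


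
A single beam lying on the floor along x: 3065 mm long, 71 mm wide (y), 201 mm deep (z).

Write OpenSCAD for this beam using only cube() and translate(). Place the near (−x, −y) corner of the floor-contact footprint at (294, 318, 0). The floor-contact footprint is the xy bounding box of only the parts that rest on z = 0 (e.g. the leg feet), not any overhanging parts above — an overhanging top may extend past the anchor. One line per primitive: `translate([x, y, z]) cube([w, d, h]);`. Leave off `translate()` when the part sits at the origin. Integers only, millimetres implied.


translate([294, 318, 0]) cube([3065, 71, 201]);


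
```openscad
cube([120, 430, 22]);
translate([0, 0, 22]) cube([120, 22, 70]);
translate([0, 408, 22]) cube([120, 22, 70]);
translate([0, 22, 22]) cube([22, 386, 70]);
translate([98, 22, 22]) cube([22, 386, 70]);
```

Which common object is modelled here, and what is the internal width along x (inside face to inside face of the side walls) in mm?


An open box. The internal width is 76 mm.

A 120×430 base slab with four walls standing on it — an open box. The base is 120 mm wide and the walls are 22 mm thick, so the internal width is 120 − 2 × 22 = 76 mm.


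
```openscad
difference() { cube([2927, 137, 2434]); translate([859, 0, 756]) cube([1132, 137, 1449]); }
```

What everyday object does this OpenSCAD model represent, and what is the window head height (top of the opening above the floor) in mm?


A wall with a window opening. The window head height is 2205 mm.

A wall with a rectangular opening subtracted — a window. Sill at z = 756, opening 1449 mm tall, so the head is at 756 + 1449 = 2205 mm.


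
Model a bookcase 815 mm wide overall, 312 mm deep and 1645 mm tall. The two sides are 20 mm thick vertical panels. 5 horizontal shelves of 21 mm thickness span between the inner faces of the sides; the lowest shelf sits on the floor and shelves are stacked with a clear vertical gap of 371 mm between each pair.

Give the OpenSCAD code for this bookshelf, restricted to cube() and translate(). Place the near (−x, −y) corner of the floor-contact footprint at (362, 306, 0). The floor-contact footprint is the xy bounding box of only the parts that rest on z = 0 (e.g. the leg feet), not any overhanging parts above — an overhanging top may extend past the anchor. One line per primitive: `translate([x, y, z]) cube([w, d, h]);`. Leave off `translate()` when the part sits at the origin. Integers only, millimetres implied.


translate([362, 306, 0]) cube([20, 312, 1645]);
translate([1157, 306, 0]) cube([20, 312, 1645]);
translate([382, 306, 0]) cube([775, 312, 21]);
translate([382, 306, 392]) cube([775, 312, 21]);
translate([382, 306, 784]) cube([775, 312, 21]);
translate([382, 306, 1176]) cube([775, 312, 21]);
translate([382, 306, 1568]) cube([775, 312, 21]);


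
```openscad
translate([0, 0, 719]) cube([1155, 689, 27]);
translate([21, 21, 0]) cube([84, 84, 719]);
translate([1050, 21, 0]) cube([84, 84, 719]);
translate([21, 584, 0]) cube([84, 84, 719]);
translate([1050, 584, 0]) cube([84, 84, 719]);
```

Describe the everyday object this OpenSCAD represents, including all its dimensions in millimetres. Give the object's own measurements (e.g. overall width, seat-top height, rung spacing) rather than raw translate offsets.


A table: top 1155 mm (x) × 689 mm (y), 27 mm thick, upper face at z = 746 mm, on four 84×84 mm square legs, each inset 21 mm from the nearest pair of top edges from z = 0 to the bottom of the top.


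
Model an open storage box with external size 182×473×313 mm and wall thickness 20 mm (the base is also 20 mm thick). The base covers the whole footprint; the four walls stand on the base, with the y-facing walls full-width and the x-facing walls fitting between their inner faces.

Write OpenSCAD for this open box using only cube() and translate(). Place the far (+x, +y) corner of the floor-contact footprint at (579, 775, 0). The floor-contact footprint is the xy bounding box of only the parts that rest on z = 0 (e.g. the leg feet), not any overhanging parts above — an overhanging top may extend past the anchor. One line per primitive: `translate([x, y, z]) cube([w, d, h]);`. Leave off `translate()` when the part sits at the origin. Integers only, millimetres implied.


translate([397, 302, 0]) cube([182, 473, 20]);
translate([397, 302, 20]) cube([182, 20, 293]);
translate([397, 755, 20]) cube([182, 20, 293]);
translate([397, 322, 20]) cube([20, 433, 293]);
translate([559, 322, 20]) cube([20, 433, 293]);


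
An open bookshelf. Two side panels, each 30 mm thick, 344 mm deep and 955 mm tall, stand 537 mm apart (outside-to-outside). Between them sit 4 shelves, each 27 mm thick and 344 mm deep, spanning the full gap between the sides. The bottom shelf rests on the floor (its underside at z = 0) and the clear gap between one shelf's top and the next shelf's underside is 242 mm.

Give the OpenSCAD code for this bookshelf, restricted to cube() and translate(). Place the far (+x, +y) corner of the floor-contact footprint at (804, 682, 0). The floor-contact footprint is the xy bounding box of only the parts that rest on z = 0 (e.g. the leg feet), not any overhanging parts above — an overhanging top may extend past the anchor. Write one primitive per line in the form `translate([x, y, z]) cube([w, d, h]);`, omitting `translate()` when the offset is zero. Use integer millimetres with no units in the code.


translate([267, 338, 0]) cube([30, 344, 955]);
translate([774, 338, 0]) cube([30, 344, 955]);
translate([297, 338, 0]) cube([477, 344, 27]);
translate([297, 338, 269]) cube([477, 344, 27]);
translate([297, 338, 538]) cube([477, 344, 27]);
translate([297, 338, 807]) cube([477, 344, 27]);


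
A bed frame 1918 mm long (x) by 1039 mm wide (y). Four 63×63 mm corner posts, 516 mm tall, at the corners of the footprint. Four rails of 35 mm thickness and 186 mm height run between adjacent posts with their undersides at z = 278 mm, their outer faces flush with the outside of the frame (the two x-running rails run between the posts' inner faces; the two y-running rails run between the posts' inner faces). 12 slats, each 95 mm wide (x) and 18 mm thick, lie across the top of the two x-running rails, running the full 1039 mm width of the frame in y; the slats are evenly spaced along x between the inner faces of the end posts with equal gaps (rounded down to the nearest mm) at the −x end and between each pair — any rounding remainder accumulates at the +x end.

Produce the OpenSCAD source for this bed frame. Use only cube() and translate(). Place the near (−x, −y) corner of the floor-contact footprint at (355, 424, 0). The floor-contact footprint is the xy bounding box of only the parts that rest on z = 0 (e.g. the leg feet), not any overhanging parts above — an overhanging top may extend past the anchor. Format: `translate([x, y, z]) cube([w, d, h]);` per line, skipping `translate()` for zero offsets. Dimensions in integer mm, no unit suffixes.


translate([355, 424, 0]) cube([63, 63, 516]);
translate([355, 1400, 0]) cube([63, 63, 516]);
translate([2210, 424, 0]) cube([63, 63, 516]);
translate([2210, 1400, 0]) cube([63, 63, 516]);
translate([418, 424, 278]) cube([1792, 35, 186]);
translate([418, 1428, 278]) cube([1792, 35, 186]);
translate([355, 487, 278]) cube([35, 913, 186]);
translate([2238, 487, 278]) cube([35, 913, 186]);
translate([468, 424, 464]) cube([95, 1039, 18]);
translate([613, 424, 464]) cube([95, 1039, 18]);
translate([758, 424, 464]) cube([95, 1039, 18]);
translate([903, 424, 464]) cube([95, 1039, 18]);
translate([1048, 424, 464]) cube([95, 1039, 18]);
translate([1193, 424, 464]) cube([95, 1039, 18]);
translate([1338, 424, 464]) cube([95, 1039, 18]);
translate([1483, 424, 464]) cube([95, 1039, 18]);
translate([1628, 424, 464]) cube([95, 1039, 18]);
translate([1773, 424, 464]) cube([95, 1039, 18]);
translate([1918, 424, 464]) cube([95, 1039, 18]);
translate([2063, 424, 464]) cube([95, 1039, 18]);


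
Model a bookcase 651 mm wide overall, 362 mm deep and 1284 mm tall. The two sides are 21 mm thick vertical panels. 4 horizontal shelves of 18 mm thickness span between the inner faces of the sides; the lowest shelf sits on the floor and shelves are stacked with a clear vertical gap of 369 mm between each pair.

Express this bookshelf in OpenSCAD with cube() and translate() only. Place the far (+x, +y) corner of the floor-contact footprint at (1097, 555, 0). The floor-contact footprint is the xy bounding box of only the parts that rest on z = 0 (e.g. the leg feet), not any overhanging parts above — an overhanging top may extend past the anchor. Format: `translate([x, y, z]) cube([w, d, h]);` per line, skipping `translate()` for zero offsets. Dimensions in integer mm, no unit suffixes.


translate([446, 193, 0]) cube([21, 362, 1284]);
translate([1076, 193, 0]) cube([21, 362, 1284]);
translate([467, 193, 0]) cube([609, 362, 18]);
translate([467, 193, 387]) cube([609, 362, 18]);
translate([467, 193, 774]) cube([609, 362, 18]);
translate([467, 193, 1161]) cube([609, 362, 18]);


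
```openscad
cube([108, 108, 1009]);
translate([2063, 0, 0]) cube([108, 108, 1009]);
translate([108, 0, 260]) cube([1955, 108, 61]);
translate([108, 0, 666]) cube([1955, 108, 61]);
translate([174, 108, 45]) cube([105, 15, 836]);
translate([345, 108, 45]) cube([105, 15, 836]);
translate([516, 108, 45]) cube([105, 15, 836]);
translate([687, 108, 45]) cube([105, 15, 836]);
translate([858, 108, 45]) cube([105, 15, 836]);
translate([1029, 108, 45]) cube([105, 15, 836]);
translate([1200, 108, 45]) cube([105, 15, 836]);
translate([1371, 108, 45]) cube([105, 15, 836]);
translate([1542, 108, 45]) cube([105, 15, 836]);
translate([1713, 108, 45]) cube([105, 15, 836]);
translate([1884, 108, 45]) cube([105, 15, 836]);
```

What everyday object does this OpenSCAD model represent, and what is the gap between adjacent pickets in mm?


A fence section. The picket gap is 66 mm.

Two posts, two rails, 11 pickets — a fence section. Span 1955 mm holds 11 pickets of 105 mm with 12 equal gaps: ⌊(1955 − 11·105) / 12⌋ = 66 mm.


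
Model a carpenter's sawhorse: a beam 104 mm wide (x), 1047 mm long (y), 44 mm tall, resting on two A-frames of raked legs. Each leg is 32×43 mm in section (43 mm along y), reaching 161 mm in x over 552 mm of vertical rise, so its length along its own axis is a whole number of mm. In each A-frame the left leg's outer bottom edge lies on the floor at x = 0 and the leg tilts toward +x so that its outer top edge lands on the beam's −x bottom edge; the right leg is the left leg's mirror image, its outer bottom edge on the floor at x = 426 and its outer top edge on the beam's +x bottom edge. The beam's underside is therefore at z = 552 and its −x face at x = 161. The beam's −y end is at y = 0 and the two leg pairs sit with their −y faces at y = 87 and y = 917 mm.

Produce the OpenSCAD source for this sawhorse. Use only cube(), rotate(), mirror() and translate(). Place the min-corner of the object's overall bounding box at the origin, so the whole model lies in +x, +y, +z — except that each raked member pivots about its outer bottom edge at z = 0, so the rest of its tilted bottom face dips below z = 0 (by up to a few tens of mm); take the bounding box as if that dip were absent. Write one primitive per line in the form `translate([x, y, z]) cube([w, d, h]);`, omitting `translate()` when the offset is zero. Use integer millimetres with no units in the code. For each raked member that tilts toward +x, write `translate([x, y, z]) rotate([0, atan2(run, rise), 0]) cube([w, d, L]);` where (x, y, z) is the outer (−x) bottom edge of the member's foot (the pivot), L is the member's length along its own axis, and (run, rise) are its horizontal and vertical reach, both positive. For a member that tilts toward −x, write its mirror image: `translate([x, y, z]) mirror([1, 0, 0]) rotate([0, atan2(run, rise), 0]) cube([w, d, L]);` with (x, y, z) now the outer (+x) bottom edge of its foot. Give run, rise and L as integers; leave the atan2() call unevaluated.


translate([161, 0, 552]) cube([104, 1047, 44]);
translate([0, 87, 0]) rotate([0, atan2(161, 552), 0]) cube([32, 43, 575]);
translate([426, 87, 0]) mirror([1, 0, 0]) rotate([0, atan2(161, 552), 0]) cube([32, 43, 575]);
translate([0, 917, 0]) rotate([0, atan2(161, 552), 0]) cube([32, 43, 575]);
translate([426, 917, 0]) mirror([1, 0, 0]) rotate([0, atan2(161, 552), 0]) cube([32, 43, 575]);


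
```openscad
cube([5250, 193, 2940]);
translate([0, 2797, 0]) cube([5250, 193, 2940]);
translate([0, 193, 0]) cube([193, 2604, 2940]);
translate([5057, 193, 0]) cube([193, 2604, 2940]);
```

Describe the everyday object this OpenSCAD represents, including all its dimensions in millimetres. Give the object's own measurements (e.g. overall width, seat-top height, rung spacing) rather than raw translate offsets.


The wall frame of a small rectangular building: four walls, each 2940 mm tall and 193 mm thick, enclosing a footprint 5250 mm (x) by 2990 mm (y) outside-to-outside, with no floor or roof. The front and back walls (the −y and +y sides) span the full width; the two side walls fit between them.


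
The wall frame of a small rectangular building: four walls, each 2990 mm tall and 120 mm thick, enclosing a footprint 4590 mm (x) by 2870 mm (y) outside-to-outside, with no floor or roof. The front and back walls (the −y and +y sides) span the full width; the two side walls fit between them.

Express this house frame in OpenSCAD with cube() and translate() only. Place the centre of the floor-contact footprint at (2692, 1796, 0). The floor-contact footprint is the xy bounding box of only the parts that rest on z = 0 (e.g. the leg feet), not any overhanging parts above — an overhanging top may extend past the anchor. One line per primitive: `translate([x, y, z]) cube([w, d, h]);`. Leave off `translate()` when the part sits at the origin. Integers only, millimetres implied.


translate([397, 361, 0]) cube([4590, 120, 2990]);
translate([397, 3111, 0]) cube([4590, 120, 2990]);
translate([397, 481, 0]) cube([120, 2630, 2990]);
translate([4867, 481, 0]) cube([120, 2630, 2990]);


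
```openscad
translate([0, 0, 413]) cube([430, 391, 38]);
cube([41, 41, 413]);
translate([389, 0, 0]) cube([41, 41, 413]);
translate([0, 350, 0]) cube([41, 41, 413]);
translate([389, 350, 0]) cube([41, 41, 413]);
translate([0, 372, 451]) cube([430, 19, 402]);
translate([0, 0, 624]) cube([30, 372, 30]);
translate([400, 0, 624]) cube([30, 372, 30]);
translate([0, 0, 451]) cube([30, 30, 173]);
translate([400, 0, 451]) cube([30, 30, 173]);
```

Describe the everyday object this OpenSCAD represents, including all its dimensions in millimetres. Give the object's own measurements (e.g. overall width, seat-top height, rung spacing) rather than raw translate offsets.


A chair. The seat is a 430×391×38 mm slab with its top at z = 451 mm, on four 41×41 mm corner legs (flush with the seat edges, standing on z = 0). A flat backrest 19 mm thick, 402 mm tall, spans the full seat width and rises from the seat top along its +y edge, rear face flush with the rear of the seat. Two armrests of 30×30 mm section run along each side from the seat's front edge to the front of the backrest, top faces 203 mm above the seat top and outer faces flush with the seat's x-edges; a 30×30 mm post under the front of each armrest stands on the seat at the front corner.


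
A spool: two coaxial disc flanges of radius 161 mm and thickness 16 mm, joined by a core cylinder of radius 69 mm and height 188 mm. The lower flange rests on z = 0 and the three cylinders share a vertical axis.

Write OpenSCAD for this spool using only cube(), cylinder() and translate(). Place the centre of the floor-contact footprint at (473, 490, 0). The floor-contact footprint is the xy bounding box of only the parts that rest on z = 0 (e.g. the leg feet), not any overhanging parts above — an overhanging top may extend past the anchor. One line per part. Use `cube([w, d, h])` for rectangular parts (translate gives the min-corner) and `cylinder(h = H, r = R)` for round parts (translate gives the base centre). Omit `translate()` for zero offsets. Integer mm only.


translate([473, 490, 0]) cylinder(h = 16, r = 161);
translate([473, 490, 16]) cylinder(h = 188, r = 69);
translate([473, 490, 204]) cylinder(h = 16, r = 161);


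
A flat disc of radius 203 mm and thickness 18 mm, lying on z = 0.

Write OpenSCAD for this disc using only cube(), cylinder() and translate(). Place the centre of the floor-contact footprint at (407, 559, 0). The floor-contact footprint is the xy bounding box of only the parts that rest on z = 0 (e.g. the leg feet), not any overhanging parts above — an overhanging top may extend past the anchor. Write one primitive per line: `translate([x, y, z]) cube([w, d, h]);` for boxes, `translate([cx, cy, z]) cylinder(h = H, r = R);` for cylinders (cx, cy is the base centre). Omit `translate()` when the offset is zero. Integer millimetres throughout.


translate([407, 559, 0]) cylinder(h = 18, r = 203);
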